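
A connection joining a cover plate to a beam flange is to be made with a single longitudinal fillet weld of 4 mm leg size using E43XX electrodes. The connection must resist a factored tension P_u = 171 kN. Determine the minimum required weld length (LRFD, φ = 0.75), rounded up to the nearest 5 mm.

L = 315 mm

E43XX → F_EXX = 430 MPa.
Throat t_e = 0.707 × 4 = 2.828 mm.
φr_n = 0.75 × 0.6 × 430 × 2.828 × 10⁻³ = 0.5472 kN/mm.
L_req = P_u / φr_n = 171 / 0.5472 = 312.5 mm total.
Round up → use L = 315 mm.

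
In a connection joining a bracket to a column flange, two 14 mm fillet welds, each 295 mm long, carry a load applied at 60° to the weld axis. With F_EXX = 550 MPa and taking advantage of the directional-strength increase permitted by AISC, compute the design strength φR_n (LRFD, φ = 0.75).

t_e = 0.707 × 14 = 9.898 mm; A_we = 9.898 × 590 = 5840 mm².
Directional factor: 1.0 + 0.5 sin^1.5(60°) = 1.403.
F_nw = 0.6 × 550 × 1.403 = 463 MPa.
φR_n = 0.75 × 463 × 5840 × 10⁻³ = 2028 kN.

φR_n ≈ 2030 kN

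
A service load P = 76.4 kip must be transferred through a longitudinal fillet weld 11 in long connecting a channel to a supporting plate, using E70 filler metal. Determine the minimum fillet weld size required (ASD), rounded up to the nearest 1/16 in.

w = 1/2 in

E70XX → F_EXX = 70 ksi.
Total weld length L = 11 in.
Required throat t_e = P × Ω / (0.6 F_EXX × L) = 76.4 × 2.0 / (0.6 × 70 × 11) = 0.3307 in.
Required leg w = t_e / 0.707 = 0.4678 in → use 1/2 in.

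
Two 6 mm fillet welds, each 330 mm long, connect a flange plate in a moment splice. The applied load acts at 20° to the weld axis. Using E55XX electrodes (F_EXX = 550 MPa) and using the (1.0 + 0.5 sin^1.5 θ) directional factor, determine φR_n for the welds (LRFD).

φR_n ≈ 762 kN

t_e = 0.707 × 6 = 4.242 mm; A_we = 4.242 × 660 = 2800 mm².
Directional factor: 1.0 + 0.5 sin^1.5(20°) = 1.1.
F_nw = 0.6 × 550 × 1.1 = 363 MPa.
φR_n = 0.75 × 363 × 2800 × 10⁻³ = 762.2 kN.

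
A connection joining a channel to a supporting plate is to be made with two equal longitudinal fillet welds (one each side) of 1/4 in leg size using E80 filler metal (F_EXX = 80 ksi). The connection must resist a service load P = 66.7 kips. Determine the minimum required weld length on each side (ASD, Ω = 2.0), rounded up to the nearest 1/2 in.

L = 8 in on each side

Throat t_e = 0.707 × 0.25 = 0.1767 in.
r_n/Ω = (0.6 × 80 × 0.1767) / 2.0 = 4.242 kip/in.
L_req = P / (r_n/Ω) = 66.7 / 4.242 = 15.72 in total.
Per side: 15.72 / 2 = 7.862 in.
Round up → use L = 8 in on each side.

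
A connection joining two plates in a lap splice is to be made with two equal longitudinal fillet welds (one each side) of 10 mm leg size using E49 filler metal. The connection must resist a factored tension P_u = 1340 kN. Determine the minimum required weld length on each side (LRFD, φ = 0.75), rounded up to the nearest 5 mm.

L = 430 mm on each side

E49XX → F_EXX = 490 MPa.
Throat t_e = 0.707 × 10 = 7.07 mm.
φr_n = 0.75 × 0.6 × 490 × 7.07 × 10⁻³ = 1.559 kN/mm.
L_req = P_u / φr_n = 1340 / 1.559 = 859.6 mm total.
Per side: 859.6 / 2 = 429.8 mm.
Round up → use L = 430 mm on each side.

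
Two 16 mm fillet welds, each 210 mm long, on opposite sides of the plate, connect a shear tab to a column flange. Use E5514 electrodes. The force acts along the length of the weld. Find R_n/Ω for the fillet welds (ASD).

R_n/Ω ≈ 784 kN

E55XX → F_EXX = 550 MPa.
Effective throat t_e = 0.707 × 16 = 11.31 mm.
Total length L = 420 mm; A_we = 11.31 × 420 = 4751 mm².
F_nw = 0.6 F_EXX = 0.6 × 550 = 330 MPa.
R_n = 330 × 4751 × 10⁻³ = 1568 kN; R_n/Ω = 1568/2.0 = 783.9 kN.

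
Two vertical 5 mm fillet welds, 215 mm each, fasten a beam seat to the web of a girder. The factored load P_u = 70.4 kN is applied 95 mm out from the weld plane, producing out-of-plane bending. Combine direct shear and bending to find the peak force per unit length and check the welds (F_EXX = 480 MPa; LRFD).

f_max ≈ 464 N/mm; adequate

L_w = 2 × 215 = 430 mm; section modulus (unit throat) S = 2 × L²/6 = 15410 mm².
Direct shear f_v = P/L_w = 70.4×10³/430 = 163.7 N/mm.
Moment M = P × e = 70.4×10³ × 95 = 6688000 N·mm; bending f_b = M/S = 434.1 N/mm.
f_max = √(f_v² + f_b²) = √(163.7² + 434.1²) = 463.9 N/mm.
φr_n = 0.75 × 0.6 × 480 × (0.707 × 5) = 763.6 N/mm → adequate.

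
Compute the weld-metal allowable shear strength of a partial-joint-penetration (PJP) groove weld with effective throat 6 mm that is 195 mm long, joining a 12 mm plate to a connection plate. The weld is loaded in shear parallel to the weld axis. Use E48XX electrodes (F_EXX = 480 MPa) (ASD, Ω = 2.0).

R_n/Ω ≈ 168 kN

Effective throat (given) t_e = 6 mm.
A_we = 6 × 195 = 1170 mm².
F_nw = 0.6 F_EXX = 288 MPa.
R_n/Ω = (288 × 1170) / 2.0 × 10⁻³ = 168.5 kN.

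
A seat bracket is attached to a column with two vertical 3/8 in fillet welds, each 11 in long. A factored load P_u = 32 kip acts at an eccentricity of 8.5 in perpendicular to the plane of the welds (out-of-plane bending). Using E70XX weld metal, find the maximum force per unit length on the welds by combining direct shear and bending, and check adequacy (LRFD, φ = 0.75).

f_max ≈ 6.9 kip/in; adequate

E70XX → F_EXX = 70 ksi.
L_w = 2 × 11 = 22 in; section modulus (unit throat) S = 2 × L²/6 = 40.33 in².
Direct shear f_v = P/L_w = 32/22 = 1.455 kip/in.
Moment M = P × e = 32 × 8.5 = 272 kip·in; bending f_b = M/S = 6.744 kip/in.
f_max = √(f_v² + f_b²) = √(1.455² + 6.744²) = 6.899 kip/in.
φr_n = 0.75 × 0.6 × 70 × (0.707 × 0.375) = 8.351 kip/in → adequate.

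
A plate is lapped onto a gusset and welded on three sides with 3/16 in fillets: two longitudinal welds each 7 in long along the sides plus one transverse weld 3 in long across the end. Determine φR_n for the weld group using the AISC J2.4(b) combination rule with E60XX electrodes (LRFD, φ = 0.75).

φR_n ≈ 60.8 kips

E60XX → F_EXX = 60 ksi.
t_e = 0.707 × 0.1875 = 0.1326 in.
R_nwl = 0.6 × 60 × 0.1326 × 14 = 66.81 kips (longitudinal, 2 welds).
R_nwt = 0.6 × 60 × 0.1326 × 3 = 14.32 kips (transverse, base value).
(i) R_nwl + R_nwt = 81.13 kips; (ii) 0.85 R_nwl + 1.5 R_nwt = 78.26 kips.
R_n = max = 81.13 kips [governs: (i)]; φR_n = 60.85 kips.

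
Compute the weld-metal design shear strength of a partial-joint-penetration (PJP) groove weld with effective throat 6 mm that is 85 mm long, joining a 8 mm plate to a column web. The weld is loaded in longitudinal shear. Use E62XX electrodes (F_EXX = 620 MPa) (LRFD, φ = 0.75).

Effective throat (given) t_e = 6 mm.
A_we = 6 × 85 = 510 mm².
F_nw = 0.6 F_EXX = 372 MPa.
φR_n = 0.75 × 372 × 510 × 10⁻³ = 142.3 kN.

φR_n ≈ 142 kN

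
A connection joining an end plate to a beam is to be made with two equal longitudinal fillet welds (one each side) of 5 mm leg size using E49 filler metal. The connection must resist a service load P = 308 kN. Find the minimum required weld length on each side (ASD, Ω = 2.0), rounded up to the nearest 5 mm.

L = 300 mm on each side

E49XX → F_EXX = 490 MPa.
Throat t_e = 0.707 × 5 = 3.535 mm.
r_n/Ω = (0.6 × 490 × 3.535) / 2.0 = 519.6 N/mm = 0.5196 kN/mm.
L_req = P / (r_n/Ω) = 308 / 0.5196 = 592.7 mm total.
Per side: 592.7 / 2 = 296.4 mm.
Round up → use L = 300 mm on each side.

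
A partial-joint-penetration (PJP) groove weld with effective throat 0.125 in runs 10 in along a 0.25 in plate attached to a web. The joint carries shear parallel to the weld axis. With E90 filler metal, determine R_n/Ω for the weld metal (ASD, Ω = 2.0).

R_n/Ω ≈ 33.8 kip

E90XX → F_EXX = 90 ksi.
Effective throat (given) t_e = 0.125 in.
A_we = 0.125 × 10 = 1.25 in².
F_nw = 0.6 F_EXX = 54 ksi.
R_n/Ω = (54 × 1.25) / 2.0 = 33.75 kip.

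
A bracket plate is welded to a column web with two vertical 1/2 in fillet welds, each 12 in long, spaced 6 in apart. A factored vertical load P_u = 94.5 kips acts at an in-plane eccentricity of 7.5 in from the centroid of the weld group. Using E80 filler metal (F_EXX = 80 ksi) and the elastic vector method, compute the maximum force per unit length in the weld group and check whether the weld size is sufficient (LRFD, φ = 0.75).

f_max ≈ 11.7 kip/in; adequate

Total weld length L_w = 24 in. Treat welds as unit-width lines.
Polar moment about centroid: J = 2[d³/12 + d(b/2)²] = 2[12³/12 + 12×3²] = 504 in³.
Direct shear f_v = P/L_w = 94.5 / 24 = 3.938 kip/in (vertical).
Torsion M = P·e = 94.5 × 7.5 = 708.75 kip·in.
Critical point at (x, y) = (3, 6) from centroid. f_tx = M·y/J = 8.438 kip/in; f_ty = M·x/J = 4.219 kip/in.
Resultant f_max = √[f_tx² + (f_v + f_ty)²] = √[8.438² + (3.938 + 4.219)²] = 11.74 kip/in.
Capacity per unit length: φr_n = 0.75 × 0.6 × 80 × (0.707 × 0.5) = 12.73 kip/in.
11.74 ≤ 12.73 → adequate.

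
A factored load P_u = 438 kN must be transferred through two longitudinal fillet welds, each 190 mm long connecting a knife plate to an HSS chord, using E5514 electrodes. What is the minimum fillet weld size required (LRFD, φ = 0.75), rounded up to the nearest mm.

w = 7 mm

E55XX → F_EXX = 550 MPa.
Total weld length L = 380 mm.
Required throat t_e = P_u / (φ × 0.6 F_EXX × L) = 438 / (0.75 × 0.6 × 550 × 380 × 10⁻³) = 4.657 mm.
Required leg w = t_e / 0.707 = 6.587 mm → use 7 mm.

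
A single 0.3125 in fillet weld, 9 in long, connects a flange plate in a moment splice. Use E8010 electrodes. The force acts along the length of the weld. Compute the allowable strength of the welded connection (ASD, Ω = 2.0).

E80XX → F_EXX = 80 ksi.
Effective throat t_e = 0.707 × 0.3125 = 0.2209 in.
Total length L = 9 in; A_we = 0.2209 × 9 = 1.988 in².
F_nw = 0.6 F_EXX = 0.6 × 80 = 48 ksi.
R_n = 48 × 1.988 = 95.44 kips; R_n/Ω = 95.44/2.0 = 47.72 kips.

R_n/Ω ≈ 47.7 kips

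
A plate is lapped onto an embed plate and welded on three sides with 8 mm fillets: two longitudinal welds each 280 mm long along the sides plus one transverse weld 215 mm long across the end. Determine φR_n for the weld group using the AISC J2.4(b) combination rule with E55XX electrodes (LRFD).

E55XX → F_EXX = 550 MPa.
t_e = 0.707 × 8 = 5.656 mm.
R_nwl = 0.6 × 550 × 5.656 × 560 × 10⁻³ = 1045 kN (longitudinal, 2 welds).
R_nwt = 0.6 × 550 × 5.656 × 215 × 10⁻³ = 401.3 kN (transverse, base value).
(i) R_nwl + R_nwt = 1447 kN; (ii) 0.85 R_nwl + 1.5 R_nwt = 1490 kN.
R_n = max = 1490 kN [governs: (ii)]; φR_n = 1118 kN.

φR_n ≈ 1120 kN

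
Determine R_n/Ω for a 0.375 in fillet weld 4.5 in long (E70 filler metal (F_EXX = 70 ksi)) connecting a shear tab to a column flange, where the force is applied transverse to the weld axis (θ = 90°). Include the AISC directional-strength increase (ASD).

t_e = 0.707 × 0.375 = 0.2651 in; A_we = 0.2651 × 4.5 = 1.193 in².
Directional factor: 1.0 + 0.5 sin^1.5(90°) = 1.5.
F_nw = 0.6 × 70 × 1.5 = 63 ksi.
R_n/Ω = (63 × 1.193) / 2.0 = 37.58 kips.

R_n/Ω ≈ 37.6 kips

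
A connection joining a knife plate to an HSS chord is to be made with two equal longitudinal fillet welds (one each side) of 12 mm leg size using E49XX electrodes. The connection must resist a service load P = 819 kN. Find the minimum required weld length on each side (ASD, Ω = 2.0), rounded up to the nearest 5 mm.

E49XX → F_EXX = 490 MPa.
Throat t_e = 0.707 × 12 = 8.484 mm.
r_n/Ω = (0.6 × 490 × 8.484) / 2.0 = 1247 N/mm = 1.247 kN/mm.
L_req = P / (r_n/Ω) = 819 / 1.247 = 656.7 mm total.
Per side: 656.7 / 2 = 328.3 mm.
Round up → use L = 330 mm on each side.

L = 330 mm on each side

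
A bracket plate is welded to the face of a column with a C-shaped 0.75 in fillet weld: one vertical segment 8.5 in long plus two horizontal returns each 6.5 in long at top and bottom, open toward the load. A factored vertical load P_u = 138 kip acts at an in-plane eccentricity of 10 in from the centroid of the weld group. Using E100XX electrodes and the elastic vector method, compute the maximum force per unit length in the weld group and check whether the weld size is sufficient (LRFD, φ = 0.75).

E100XX → F_EXX = 100 ksi.
Total weld length L_w = 21.5 in. Treat welds as unit-width lines.
Centroid: x̄ = 2×6.5×3.25 / 21.5 = 1.965 in from the vertical weld.
Polar moment about centroid: J = I_x + I_y = [8.5³/12 + 2×6.5×4.25²] + [8.5×1.965² + 2(6.5³/12 + 6.5×1.285²)] = 386 in³.
Direct shear f_v = P/L_w = 138 / 21.5 = 6.419 kip/in (vertical).
Torsion M = P·e = 138 × 10 = 1380 kip·in.
Critical point at (x, y) = (4.535, 4.25) from centroid. f_tx = M·y/J = 15.19 kip/in; f_ty = M·x/J = 16.21 kip/in.
Resultant f_max = √[f_tx² + (f_v + f_ty)²] = √[15.19² + (6.419 + 16.21)²] = 27.26 kip/in.
Capacity per unit length: φr_n = 0.75 × 0.6 × 100 × (0.707 × 0.75) = 23.86 kip/in.
27.26 > 23.86 → NOT adequate.

f_max ≈ 27.3 kip/in; NOT adequate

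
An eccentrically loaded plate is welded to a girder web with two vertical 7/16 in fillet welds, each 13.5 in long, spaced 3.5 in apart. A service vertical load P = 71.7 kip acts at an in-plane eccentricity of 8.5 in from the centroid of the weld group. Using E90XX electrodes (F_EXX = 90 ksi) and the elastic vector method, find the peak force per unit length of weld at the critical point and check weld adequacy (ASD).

Total weld length L_w = 27 in. Treat welds as unit-width lines.
Polar moment about centroid: J = 2[d³/12 + d(b/2)²] = 2[13.5³/12 + 13.5×1.75²] = 492.8 in³.
Direct shear f_v = P/L_w = 71.7 / 27 = 2.656 kip/in (vertical).
Torsion M = P·e = 71.7 × 8.5 = 609.45 kip·in.
Critical point at (x, y) = (1.75, 6.75) from centroid. f_tx = M·y/J = 8.349 kip/in; f_ty = M·x/J = 2.164 kip/in.
Resultant f_max = √[f_tx² + (f_v + f_ty)²] = √[8.349² + (2.656 + 2.164)²] = 9.64 kip/in.
Capacity per unit length: r_n/Ω = (1/2.0) × 0.6 × 90 × (0.707 × 0.4375) = 8.351 kip/in.
9.64 > 8.351 → NOT adequate.

f_max ≈ 9.64 kip/in; NOT adequate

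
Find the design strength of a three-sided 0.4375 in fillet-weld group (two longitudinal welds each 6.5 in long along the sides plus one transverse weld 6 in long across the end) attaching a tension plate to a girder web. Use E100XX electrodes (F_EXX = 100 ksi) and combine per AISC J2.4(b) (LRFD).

φR_n ≈ 279 kip

t_e = 0.707 × 0.4375 = 0.3093 in.
R_nwl = 0.6 × 100 × 0.3093 × 13 = 241.3 kip (longitudinal, 2 welds).
R_nwt = 0.6 × 100 × 0.3093 × 6 = 111.4 kip (transverse, base value).
(i) R_nwl + R_nwt = 352.6 kip; (ii) 0.85 R_nwl + 1.5 R_nwt = 372.1 kip.
R_n = max = 372.1 kip [governs: (ii)]; φR_n = 279.1 kip.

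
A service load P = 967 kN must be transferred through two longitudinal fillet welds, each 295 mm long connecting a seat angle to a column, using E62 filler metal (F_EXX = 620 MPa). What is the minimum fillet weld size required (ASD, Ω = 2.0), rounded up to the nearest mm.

Total weld length L = 590 mm.
Required throat t_e = P × Ω / (0.6 F_EXX × L) = 967 × 2.0 / (0.6 × 620 × 590 × 10⁻³) = 8.812 mm.
Required leg w = t_e / 0.707 = 12.46 mm → use 13 mm.

w = 13 mm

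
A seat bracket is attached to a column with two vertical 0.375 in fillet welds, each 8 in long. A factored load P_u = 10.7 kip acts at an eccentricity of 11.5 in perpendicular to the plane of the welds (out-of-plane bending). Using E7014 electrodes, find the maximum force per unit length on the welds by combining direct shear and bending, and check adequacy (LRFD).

E70XX → F_EXX = 70 ksi.
L_w = 2 × 8 = 16 in; section modulus (unit throat) S = 2 × L²/6 = 21.33 in².
Direct shear f_v = P/L_w = 10.7/16 = 0.6687 kip/in.
Moment M = P × e = 10.7 × 11.5 = 123.05 kip·in; bending f_b = M/S = 5.768 kip/in.
f_max = √(f_v² + f_b²) = √(0.6687² + 5.768²) = 5.807 kip/in.
φr_n = 0.75 × 0.6 × 70 × (0.707 × 0.375) = 8.351 kip/in → adequate.

f_max ≈ 5.81 kip/in; adequate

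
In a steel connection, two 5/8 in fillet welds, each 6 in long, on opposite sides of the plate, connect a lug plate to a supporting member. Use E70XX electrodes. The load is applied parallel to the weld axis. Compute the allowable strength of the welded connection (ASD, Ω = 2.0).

E70XX → F_EXX = 70 ksi.
Effective throat t_e = 0.707 × 0.625 = 0.4419 in.
Total length L = 12 in; A_we = 0.4419 × 12 = 5.302 in².
F_nw = 0.6 F_EXX = 0.6 × 70 = 42 ksi.
R_n = 42 × 5.302 = 222.7 kip; R_n/Ω = 222.7/2.0 = 111.4 kip.

R_n/Ω ≈ 111 kip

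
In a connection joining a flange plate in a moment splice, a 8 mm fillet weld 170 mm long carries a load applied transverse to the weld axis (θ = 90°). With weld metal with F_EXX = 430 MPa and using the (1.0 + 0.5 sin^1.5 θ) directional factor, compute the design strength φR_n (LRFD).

φR_n ≈ 279 kN

t_e = 0.707 × 8 = 5.656 mm; A_we = 5.656 × 170 = 961.5 mm².
Directional factor: 1.0 + 0.5 sin^1.5(90°) = 1.5.
F_nw = 0.6 × 430 × 1.5 = 387 MPa.
φR_n = 0.75 × 387 × 961.5 × 10⁻³ = 279.1 kN.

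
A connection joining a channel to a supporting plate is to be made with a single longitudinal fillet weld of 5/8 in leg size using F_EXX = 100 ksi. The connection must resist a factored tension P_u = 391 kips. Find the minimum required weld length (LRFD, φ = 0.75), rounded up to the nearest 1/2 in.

L = 20 in

Throat t_e = 0.707 × 0.625 = 0.4419 in.
φr_n = 0.75 × 0.6 × 100 × 0.4419 = 19.88 kips/in.
L_req = P_u / φr_n = 391 / 19.88 = 19.66 in total.
Round up → use L = 20 in.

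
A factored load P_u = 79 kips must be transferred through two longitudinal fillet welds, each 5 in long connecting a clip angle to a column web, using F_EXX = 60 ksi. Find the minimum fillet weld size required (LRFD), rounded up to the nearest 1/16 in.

Total weld length L = 10 in.
Required throat t_e = P_u / (φ × 0.6 F_EXX × L) = 79 / (0.75 × 0.6 × 60 × 10) = 0.2926 in.
Required leg w = t_e / 0.707 = 0.4139 in → use 7/16 in.

w = 7/16 in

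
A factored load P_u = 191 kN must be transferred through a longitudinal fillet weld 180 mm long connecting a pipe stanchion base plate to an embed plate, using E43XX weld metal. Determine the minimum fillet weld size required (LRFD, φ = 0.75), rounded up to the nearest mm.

E43XX → F_EXX = 430 MPa.
Total weld length L = 180 mm.
Required throat t_e = P_u / (φ × 0.6 F_EXX × L) = 191 / (0.75 × 0.6 × 430 × 180 × 10⁻³) = 5.484 mm.
Required leg w = t_e / 0.707 = 7.756 mm → use 8 mm.

w = 8 mm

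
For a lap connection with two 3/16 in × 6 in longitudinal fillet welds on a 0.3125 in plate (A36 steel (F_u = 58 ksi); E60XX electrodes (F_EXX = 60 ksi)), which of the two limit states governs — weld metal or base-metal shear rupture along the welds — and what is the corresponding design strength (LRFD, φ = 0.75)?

φR_n ≈ 43 kip (weld metal governs)

t_e = 0.707 × 0.1875 = 0.1326 in; L = 12 in.
Weld metal: φR_n = 0.75 × 0.6 × 60 × 0.1326 × 12 = 42.95 kip.
Base metal (shear rupture): φR_n = 0.75 × 0.6 × 58 × 0.3125 × 12 = 97.88 kip.
Governing: weld metal.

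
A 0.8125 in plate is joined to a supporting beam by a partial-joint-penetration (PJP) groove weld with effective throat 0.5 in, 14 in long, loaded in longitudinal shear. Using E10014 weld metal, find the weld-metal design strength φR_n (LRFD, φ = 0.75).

φR_n ≈ 315 kips

E100XX → F_EXX = 100 ksi.
Effective throat (given) t_e = 0.5 in.
A_we = 0.5 × 14 = 7 in².
F_nw = 0.6 F_EXX = 60 ksi.
φR_n = 0.75 × 60 × 7 = 315 kips.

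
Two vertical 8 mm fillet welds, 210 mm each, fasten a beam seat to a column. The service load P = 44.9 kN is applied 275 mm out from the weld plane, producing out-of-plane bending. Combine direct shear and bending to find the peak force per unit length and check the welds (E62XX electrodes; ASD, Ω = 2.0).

f_max ≈ 847 N/mm; adequate

E62XX → F_EXX = 620 MPa.
L_w = 2 × 210 = 420 mm; section modulus (unit throat) S = 2 × L²/6 = 14700 mm².
Direct shear f_v = P/L_w = 44.9×10³/420 = 106.9 N/mm.
Moment M = P × e = 44.9×10³ × 275 = 12348000 N·mm; bending f_b = M/S = 840 N/mm.
f_max = √(f_v² + f_b²) = √(106.9² + 840²) = 846.7 N/mm.
r_n/Ω = (1/2.0) × 0.6 × 620 × (0.707 × 8) = 1052 N/mm → adequate.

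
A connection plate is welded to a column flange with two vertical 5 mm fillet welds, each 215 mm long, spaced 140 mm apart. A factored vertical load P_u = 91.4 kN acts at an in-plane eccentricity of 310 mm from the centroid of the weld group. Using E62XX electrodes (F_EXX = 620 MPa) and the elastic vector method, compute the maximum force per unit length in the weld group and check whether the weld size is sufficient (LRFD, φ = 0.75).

f_max ≈ 1100 N/mm; NOT adequate

Total weld length L_w = 430 mm. Treat welds as unit-width lines.
Polar moment about centroid: J = 2[d³/12 + d(b/2)²] = 2[215³/12 + 215×70²] = 3763000 mm³.
Direct shear f_v = P/L_w = 91.4×10³ / 430 = 212.6 N/mm (vertical).
Torsion M = P·e = 91.4×10³ × 310 = 28334000 N·mm.
Critical point at (x, y) = (70, 107.5) from centroid. f_tx = M·y/J = 809.4 N/mm; f_ty = M·x/J = 527 N/mm.
Resultant f_max = √[f_tx² + (f_v + f_ty)²] = √[809.4² + (212.6 + 527)²] = 1096 N/mm.
Capacity per unit length: φr_n = 0.75 × 0.6 × 620 × (0.707 × 5) = 986.3 N/mm.
1096 > 986.3 → NOT adequate.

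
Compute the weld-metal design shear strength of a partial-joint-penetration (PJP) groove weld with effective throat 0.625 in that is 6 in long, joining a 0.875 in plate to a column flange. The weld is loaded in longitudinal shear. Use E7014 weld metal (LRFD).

E70XX → F_EXX = 70 ksi.
Effective throat (given) t_e = 0.625 in.
A_we = 0.625 × 6 = 3.75 in².
F_nw = 0.6 F_EXX = 42 ksi.
φR_n = 0.75 × 42 × 3.75 = 118.1 kips.

φR_n ≈ 118 kips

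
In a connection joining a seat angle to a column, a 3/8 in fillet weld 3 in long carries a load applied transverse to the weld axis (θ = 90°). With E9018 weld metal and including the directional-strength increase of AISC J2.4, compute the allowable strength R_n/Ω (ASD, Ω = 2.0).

E90XX → F_EXX = 90 ksi.
t_e = 0.707 × 0.375 = 0.2651 in; A_we = 0.2651 × 3 = 0.7954 in².
Directional factor: 1.0 + 0.5 sin^1.5(90°) = 1.5.
F_nw = 0.6 × 90 × 1.5 = 81 ksi.
R_n/Ω = (81 × 0.7954) / 2.0 = 32.21 kip.

R_n/Ω ≈ 32.2 kip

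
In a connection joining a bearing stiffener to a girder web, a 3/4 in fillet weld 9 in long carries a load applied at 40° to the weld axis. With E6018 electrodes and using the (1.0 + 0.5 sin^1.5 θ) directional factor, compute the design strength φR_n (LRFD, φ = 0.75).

φR_n ≈ 162 kips

E60XX → F_EXX = 60 ksi.
t_e = 0.707 × 0.75 = 0.5302 in; A_we = 0.5302 × 9 = 4.772 in².
Directional factor: 1.0 + 0.5 sin^1.5(40°) = 1.258.
F_nw = 0.6 × 60 × 1.258 = 45.28 ksi.
φR_n = 0.75 × 45.28 × 4.772 = 162.1 kips.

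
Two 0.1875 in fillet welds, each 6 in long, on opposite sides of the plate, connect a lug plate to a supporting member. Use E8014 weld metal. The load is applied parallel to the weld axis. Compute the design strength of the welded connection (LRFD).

φR_n ≈ 57.3 kip

E80XX → F_EXX = 80 ksi.
Effective throat t_e = 0.707 × 0.1875 = 0.1326 in.
Total length L = 12 in; A_we = 0.1326 × 12 = 1.591 in².
F_nw = 0.6 F_EXX = 0.6 × 80 = 48 ksi.
φR_n = 0.75 × 48 × 1.591 = 57.27 kip.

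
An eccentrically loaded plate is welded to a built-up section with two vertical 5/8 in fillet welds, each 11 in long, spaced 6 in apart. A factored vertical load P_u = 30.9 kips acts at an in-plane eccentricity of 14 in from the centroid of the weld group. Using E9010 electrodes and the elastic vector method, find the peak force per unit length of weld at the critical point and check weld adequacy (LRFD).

E90XX → F_EXX = 90 ksi.
Total weld length L_w = 22 in. Treat welds as unit-width lines.
Polar moment about centroid: J = 2[d³/12 + d(b/2)²] = 2[11³/12 + 11×3²] = 419.8 in³.
Direct shear f_v = P/L_w = 30.9 / 22 = 1.405 kip/in (vertical).
Torsion M = P·e = 30.9 × 14 = 432.6 kip·in.
Critical point at (x, y) = (3, 5.5) from centroid. f_tx = M·y/J = 5.667 kip/in; f_ty = M·x/J = 3.091 kip/in.
Resultant f_max = √[f_tx² + (f_v + f_ty)²] = √[5.667² + (1.405 + 3.091)²] = 7.234 kip/in.
Capacity per unit length: φr_n = 0.75 × 0.6 × 90 × (0.707 × 0.625) = 17.9 kip/in.
7.234 ≤ 17.9 → adequate.

f_max ≈ 7.23 kip/in; adequate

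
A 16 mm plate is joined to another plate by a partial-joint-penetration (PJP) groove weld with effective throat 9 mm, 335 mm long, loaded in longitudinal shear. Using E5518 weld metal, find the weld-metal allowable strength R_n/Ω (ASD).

R_n/Ω ≈ 497 kN

E55XX → F_EXX = 550 MPa.
Effective throat (given) t_e = 9 mm.
A_we = 9 × 335 = 3015 mm².
F_nw = 0.6 F_EXX = 330 MPa.
R_n/Ω = (330 × 3015) / 2.0 × 10⁻³ = 497.5 kN.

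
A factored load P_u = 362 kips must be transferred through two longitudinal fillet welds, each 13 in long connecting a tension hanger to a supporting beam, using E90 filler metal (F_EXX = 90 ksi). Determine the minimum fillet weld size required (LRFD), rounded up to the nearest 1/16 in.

Total weld length L = 26 in.
Required throat t_e = P_u / (φ × 0.6 F_EXX × L) = 362 / (0.75 × 0.6 × 90 × 26) = 0.3438 in.
Required leg w = t_e / 0.707 = 0.4863 in → use 1/2 in.

w = 1/2 in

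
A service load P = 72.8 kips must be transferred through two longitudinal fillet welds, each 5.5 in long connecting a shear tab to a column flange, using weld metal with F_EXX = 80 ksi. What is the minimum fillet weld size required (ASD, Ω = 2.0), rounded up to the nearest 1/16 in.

w = 7/16 in

Total weld length L = 11 in.
Required throat t_e = P × Ω / (0.6 F_EXX × L) = 72.8 × 2.0 / (0.6 × 80 × 11) = 0.2758 in.
Required leg w = t_e / 0.707 = 0.39 in → use 7/16 in.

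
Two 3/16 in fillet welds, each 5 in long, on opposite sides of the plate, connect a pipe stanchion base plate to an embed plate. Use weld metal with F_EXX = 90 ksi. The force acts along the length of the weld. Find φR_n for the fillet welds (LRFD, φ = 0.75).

Effective throat t_e = 0.707 × 0.1875 = 0.1326 in.
Total length L = 10 in; A_we = 0.1326 × 10 = 1.326 in².
F_nw = 0.6 F_EXX = 0.6 × 90 = 54 ksi.
φR_n = 0.75 × 54 × 1.326 = 53.69 kips.

φR_n ≈ 53.7 kips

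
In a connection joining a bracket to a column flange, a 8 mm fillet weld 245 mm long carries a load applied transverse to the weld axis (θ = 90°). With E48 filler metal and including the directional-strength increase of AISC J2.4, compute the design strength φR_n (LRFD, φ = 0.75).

E48XX → F_EXX = 480 MPa.
t_e = 0.707 × 8 = 5.656 mm; A_we = 5.656 × 245 = 1386 mm².
Directional factor: 1.0 + 0.5 sin^1.5(90°) = 1.5.
F_nw = 0.6 × 480 × 1.5 = 432 MPa.
φR_n = 0.75 × 432 × 1386 × 10⁻³ = 449 kN.

φR_n ≈ 449 kN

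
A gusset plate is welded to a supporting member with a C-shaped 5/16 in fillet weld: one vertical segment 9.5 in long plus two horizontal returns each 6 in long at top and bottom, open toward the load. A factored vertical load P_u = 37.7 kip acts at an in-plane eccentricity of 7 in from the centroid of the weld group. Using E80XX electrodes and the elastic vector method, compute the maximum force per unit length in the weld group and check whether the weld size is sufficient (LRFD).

f_max ≈ 5.32 kip/in; adequate

E80XX → F_EXX = 80 ksi.
Total weld length L_w = 21.5 in. Treat welds as unit-width lines.
Centroid: x̄ = 2×6×3 / 21.5 = 1.674 in from the vertical weld.
Polar moment about centroid: J = I_x + I_y = [9.5³/12 + 2×6×4.75²] + [9.5×1.674² + 2(6³/12 + 6×1.326²)] = 425.9 in³.
Direct shear f_v = P/L_w = 37.7 / 21.5 = 1.753 kip/in (vertical).
Torsion M = P·e = 37.7 × 7 = 263.9 kip·in.
Critical point at (x, y) = (4.326, 4.75) from centroid. f_tx = M·y/J = 2.943 kip/in; f_ty = M·x/J = 2.68 kip/in.
Resultant f_max = √[f_tx² + (f_v + f_ty)²] = √[2.943² + (1.753 + 2.68)²] = 5.322 kip/in.
Capacity per unit length: φr_n = 0.75 × 0.6 × 80 × (0.707 × 0.3125) = 7.954 kip/in.
5.322 ≤ 7.954 → adequate.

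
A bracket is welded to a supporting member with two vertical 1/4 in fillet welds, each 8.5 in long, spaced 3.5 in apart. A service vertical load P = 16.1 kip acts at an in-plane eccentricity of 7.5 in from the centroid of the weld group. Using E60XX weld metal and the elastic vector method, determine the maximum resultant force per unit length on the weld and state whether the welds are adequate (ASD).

E60XX → F_EXX = 60 ksi.
Total weld length L_w = 17 in. Treat welds as unit-width lines.
Polar moment about centroid: J = 2[d³/12 + d(b/2)²] = 2[8.5³/12 + 8.5×1.75²] = 154.4 in³.
Direct shear f_v = P/L_w = 16.1 / 17 = 0.9471 kip/in (vertical).
Torsion M = P·e = 16.1 × 7.5 = 120.75 kip·in.
Critical point at (x, y) = (1.75, 4.25) from centroid. f_tx = M·y/J = 3.323 kip/in; f_ty = M·x/J = 1.368 kip/in.
Resultant f_max = √[f_tx² + (f_v + f_ty)²] = √[3.323² + (0.9471 + 1.368)²] = 4.051 kip/in.
Capacity per unit length: r_n/Ω = (1/2.0) × 0.6 × 60 × (0.707 × 0.25) = 3.181 kip/in.
4.051 > 3.181 → NOT adequate.

f_max ≈ 4.05 kip/in; NOT adequate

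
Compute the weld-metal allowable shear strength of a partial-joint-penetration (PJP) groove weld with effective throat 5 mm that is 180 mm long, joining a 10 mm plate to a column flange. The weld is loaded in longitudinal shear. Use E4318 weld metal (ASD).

R_n/Ω ≈ 116 kN

E43XX → F_EXX = 430 MPa.
Effective throat (given) t_e = 5 mm.
A_we = 5 × 180 = 900 mm².
F_nw = 0.6 F_EXX = 258 MPa.
R_n/Ω = (258 × 900) / 2.0 × 10⁻³ = 116.1 kN.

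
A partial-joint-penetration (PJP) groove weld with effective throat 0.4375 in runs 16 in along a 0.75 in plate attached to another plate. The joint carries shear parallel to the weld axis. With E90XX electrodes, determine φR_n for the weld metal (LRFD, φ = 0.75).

E90XX → F_EXX = 90 ksi.
Effective throat (given) t_e = 0.4375 in.
A_we = 0.4375 × 16 = 7 in².
F_nw = 0.6 F_EXX = 54 ksi.
φR_n = 0.75 × 54 × 7 = 283.5 kip.

φR_n ≈ 284 kip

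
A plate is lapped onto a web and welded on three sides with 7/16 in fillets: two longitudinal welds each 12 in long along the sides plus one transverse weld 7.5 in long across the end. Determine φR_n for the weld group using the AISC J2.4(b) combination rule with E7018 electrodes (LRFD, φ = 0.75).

φR_n ≈ 308 kips

E70XX → F_EXX = 70 ksi.
t_e = 0.707 × 0.4375 = 0.3093 in.
R_nwl = 0.6 × 70 × 0.3093 × 24 = 311.8 kips (longitudinal, 2 welds).
R_nwt = 0.6 × 70 × 0.3093 × 7.5 = 97.43 kips (transverse, base value).
(i) R_nwl + R_nwt = 409.2 kips; (ii) 0.85 R_nwl + 1.5 R_nwt = 411.2 kips.
R_n = max = 411.2 kips [governs: (ii)]; φR_n = 308.4 kips.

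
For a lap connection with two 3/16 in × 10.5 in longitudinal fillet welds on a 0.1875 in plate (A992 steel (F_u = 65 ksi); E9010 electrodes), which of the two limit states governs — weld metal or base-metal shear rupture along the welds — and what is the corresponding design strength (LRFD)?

φR_n ≈ 113 kip (weld metal governs)

E90XX → F_EXX = 90 ksi.
t_e = 0.707 × 0.1875 = 0.1326 in; L = 21 in.
Weld metal: φR_n = 0.75 × 0.6 × 90 × 0.1326 × 21 = 112.7 kip.
Base metal (shear rupture): φR_n = 0.75 × 0.6 × 65 × 0.1875 × 21 = 115.2 kip.
Governing: weld metal.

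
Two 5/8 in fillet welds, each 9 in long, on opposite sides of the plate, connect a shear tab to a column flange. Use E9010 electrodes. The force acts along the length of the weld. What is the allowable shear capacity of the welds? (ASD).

R_n/Ω ≈ 215 kips

E90XX → F_EXX = 90 ksi.
Effective throat t_e = 0.707 × 0.625 = 0.4419 in.
Total length L = 18 in; A_we = 0.4419 × 18 = 7.954 in².
F_nw = 0.6 F_EXX = 0.6 × 90 = 54 ksi.
R_n = 54 × 7.954 = 429.5 kips; R_n/Ω = 429.5/2.0 = 214.8 kips.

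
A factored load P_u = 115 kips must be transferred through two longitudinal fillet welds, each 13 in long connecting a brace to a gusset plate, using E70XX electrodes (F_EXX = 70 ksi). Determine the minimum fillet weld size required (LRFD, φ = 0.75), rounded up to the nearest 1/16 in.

w = 1/4 in

Total weld length L = 26 in.
Required throat t_e = P_u / (φ × 0.6 F_EXX × L) = 115 / (0.75 × 0.6 × 70 × 26) = 0.1404 in.
Required leg w = t_e / 0.707 = 0.1986 in → use 1/4 in.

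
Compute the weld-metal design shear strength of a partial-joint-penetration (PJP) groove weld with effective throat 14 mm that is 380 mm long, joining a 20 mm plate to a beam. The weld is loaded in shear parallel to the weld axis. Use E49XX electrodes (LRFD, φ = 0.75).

E49XX → F_EXX = 490 MPa.
Effective throat (given) t_e = 14 mm.
A_we = 14 × 380 = 5320 mm².
F_nw = 0.6 F_EXX = 294 MPa.
φR_n = 0.75 × 294 × 5320 × 10⁻³ = 1173 kN.

φR_n ≈ 1170 kN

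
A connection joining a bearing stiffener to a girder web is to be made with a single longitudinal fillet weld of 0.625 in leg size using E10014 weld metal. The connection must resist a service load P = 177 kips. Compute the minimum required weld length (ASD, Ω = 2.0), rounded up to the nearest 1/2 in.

L = 13.5 in

E100XX → F_EXX = 100 ksi.
Throat t_e = 0.707 × 0.625 = 0.4419 in.
r_n/Ω = (0.6 × 100 × 0.4419) / 2.0 = 13.26 kip/in.
L_req = P / (r_n/Ω) = 177 / 13.26 = 13.35 in total.
Round up → use L = 13.5 in.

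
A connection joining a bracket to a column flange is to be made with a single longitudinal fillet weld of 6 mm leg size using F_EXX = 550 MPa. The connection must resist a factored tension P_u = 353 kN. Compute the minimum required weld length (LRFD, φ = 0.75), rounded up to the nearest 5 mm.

L = 340 mm

Throat t_e = 0.707 × 6 = 4.242 mm.
φr_n = 0.75 × 0.6 × 550 × 4.242 × 10⁻³ = 1.05 kN/mm.
L_req = P_u / φr_n = 353 / 1.05 = 336.2 mm total.
Round up → use L = 340 mm.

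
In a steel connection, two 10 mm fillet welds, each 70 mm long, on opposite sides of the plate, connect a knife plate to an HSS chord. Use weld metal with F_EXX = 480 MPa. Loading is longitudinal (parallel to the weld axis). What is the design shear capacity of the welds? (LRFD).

φR_n ≈ 214 kN

Effective throat t_e = 0.707 × 10 = 7.07 mm.
Total length L = 140 mm; A_we = 7.07 × 140 = 989.8 mm².
F_nw = 0.6 F_EXX = 0.6 × 480 = 288 MPa.
φR_n = 0.75 × 288 × 989.8 × 10⁻³ = 213.8 kN.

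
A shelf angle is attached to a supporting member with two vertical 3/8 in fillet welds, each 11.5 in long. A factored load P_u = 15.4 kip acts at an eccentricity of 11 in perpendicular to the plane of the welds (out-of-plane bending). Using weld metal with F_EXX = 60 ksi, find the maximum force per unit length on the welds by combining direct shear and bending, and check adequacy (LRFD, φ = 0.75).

L_w = 2 × 11.5 = 23 in; section modulus (unit throat) S = 2 × L²/6 = 44.08 in².
Direct shear f_v = P/L_w = 15.4/23 = 0.6696 kip/in.
Moment M = P × e = 15.4 × 11 = 169.4 kip·in; bending f_b = M/S = 3.843 kip/in.
f_max = √(f_v² + f_b²) = √(0.6696² + 3.843²) = 3.901 kip/in.
φr_n = 0.75 × 0.6 × 60 × (0.707 × 0.375) = 7.158 kip/in → adequate.

f_max ≈ 3.9 kip/in; adequate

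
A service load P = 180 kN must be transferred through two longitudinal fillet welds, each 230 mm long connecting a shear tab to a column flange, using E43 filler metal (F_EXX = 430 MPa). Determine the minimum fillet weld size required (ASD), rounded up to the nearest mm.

w = 5 mm

Total weld length L = 460 mm.
Required throat t_e = P × Ω / (0.6 F_EXX × L) = 180 × 2.0 / (0.6 × 430 × 460 × 10⁻³) = 3.033 mm.
Required leg w = t_e / 0.707 = 4.29 mm → use 5 mm.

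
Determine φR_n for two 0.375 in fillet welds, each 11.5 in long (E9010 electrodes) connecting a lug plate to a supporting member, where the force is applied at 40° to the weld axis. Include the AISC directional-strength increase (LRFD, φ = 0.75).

φR_n ≈ 311 kips

E90XX → F_EXX = 90 ksi.
t_e = 0.707 × 0.375 = 0.2651 in; A_we = 0.2651 × 23 = 6.098 in².
Directional factor: 1.0 + 0.5 sin^1.5(40°) = 1.258.
F_nw = 0.6 × 90 × 1.258 = 67.91 ksi.
φR_n = 0.75 × 67.91 × 6.098 = 310.6 kips.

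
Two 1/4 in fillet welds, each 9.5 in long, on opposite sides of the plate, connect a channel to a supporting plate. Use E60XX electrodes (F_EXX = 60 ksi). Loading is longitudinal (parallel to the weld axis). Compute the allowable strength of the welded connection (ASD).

Effective throat t_e = 0.707 × 0.25 = 0.1767 in.
Total length L = 19 in; A_we = 0.1767 × 19 = 3.358 in².
F_nw = 0.6 F_EXX = 0.6 × 60 = 36 ksi.
R_n = 36 × 3.358 = 120.9 kips; R_n/Ω = 120.9/2.0 = 60.45 kips.

R_n/Ω ≈ 60.4 kips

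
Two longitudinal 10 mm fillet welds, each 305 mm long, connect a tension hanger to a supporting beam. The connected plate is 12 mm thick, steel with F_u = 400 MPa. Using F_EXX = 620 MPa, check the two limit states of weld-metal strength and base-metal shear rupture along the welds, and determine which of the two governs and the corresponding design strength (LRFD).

t_e = 0.707 × 10 = 7.07 mm; L = 610 mm.
Weld metal: φR_n = 0.75 × 0.6 × 620 × 7.07 × 610 × 10⁻³ = 1203 kN.
Base metal (shear rupture): φR_n = 0.75 × 0.6 × 400 × 12 × 610 × 10⁻³ = 1318 kN.
Governing: weld metal.

φR_n ≈ 1200 kN (weld metal governs)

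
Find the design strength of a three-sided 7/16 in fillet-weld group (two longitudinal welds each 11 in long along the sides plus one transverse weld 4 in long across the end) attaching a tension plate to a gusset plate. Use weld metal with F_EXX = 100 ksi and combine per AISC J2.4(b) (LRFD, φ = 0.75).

t_e = 0.707 × 0.4375 = 0.3093 in.
R_nwl = 0.6 × 100 × 0.3093 × 22 = 408.3 kip (longitudinal, 2 welds).
R_nwt = 0.6 × 100 × 0.3093 × 4 = 74.23 kip (transverse, base value).
(i) R_nwl + R_nwt = 482.5 kip; (ii) 0.85 R_nwl + 1.5 R_nwt = 458.4 kip.
R_n = max = 482.5 kip [governs: (i)]; φR_n = 361.9 kip.

φR_n ≈ 362 kip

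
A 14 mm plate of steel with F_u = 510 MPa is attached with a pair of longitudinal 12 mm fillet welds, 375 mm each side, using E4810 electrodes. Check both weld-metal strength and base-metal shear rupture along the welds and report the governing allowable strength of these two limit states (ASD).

R_n/Ω ≈ 916 kN (weld metal governs)

E48XX → F_EXX = 480 MPa.
t_e = 0.707 × 12 = 8.484 mm; L = 750 mm.
Weld metal: R_n/Ω = (1/2.0) × 0.6 × 480 × 8.484 × 750 × 10⁻³ = 916.3 kN.
Base metal (shear rupture): R_n/Ω = (1/2.0) × 0.6 × 510 × 14 × 750 × 10⁻³ = 1606 kN.
Governing: weld metal.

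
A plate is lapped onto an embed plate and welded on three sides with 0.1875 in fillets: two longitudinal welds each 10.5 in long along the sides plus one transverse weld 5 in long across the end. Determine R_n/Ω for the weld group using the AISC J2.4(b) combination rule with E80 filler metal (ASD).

E80XX → F_EXX = 80 ksi.
t_e = 0.707 × 0.1875 = 0.1326 in.
R_nwl = 0.6 × 80 × 0.1326 × 21 = 133.6 kips (longitudinal, 2 welds).
R_nwt = 0.6 × 80 × 0.1326 × 5 = 31.81 kips (transverse, base value).
(i) R_nwl + R_nwt = 165.4 kips; (ii) 0.85 R_nwl + 1.5 R_nwt = 161.3 kips.
R_n = max = 165.4 kips [governs: (i)]; R_n/Ω = 82.72 kips.

R_n/Ω ≈ 82.7 kips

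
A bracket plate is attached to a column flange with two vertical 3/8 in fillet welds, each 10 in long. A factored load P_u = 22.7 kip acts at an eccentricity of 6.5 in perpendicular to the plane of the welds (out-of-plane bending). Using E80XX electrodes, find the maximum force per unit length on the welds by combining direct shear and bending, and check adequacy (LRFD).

E80XX → F_EXX = 80 ksi.
L_w = 2 × 10 = 20 in; section modulus (unit throat) S = 2 × L²/6 = 33.33 in².
Direct shear f_v = P/L_w = 22.7/20 = 1.135 kip/in.
Moment M = P × e = 22.7 × 6.5 = 147.55 kip·in; bending f_b = M/S = 4.426 kip/in.
f_max = √(f_v² + f_b²) = √(1.135² + 4.426²) = 4.57 kip/in.
φr_n = 0.75 × 0.6 × 80 × (0.707 × 0.375) = 9.544 kip/in → adequate.

f_max ≈ 4.57 kip/in; adequate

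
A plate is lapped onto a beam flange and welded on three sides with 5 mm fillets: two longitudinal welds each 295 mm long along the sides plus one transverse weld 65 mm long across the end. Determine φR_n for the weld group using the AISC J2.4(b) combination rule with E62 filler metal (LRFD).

φR_n ≈ 646 kN

E62XX → F_EXX = 620 MPa.
t_e = 0.707 × 5 = 3.535 mm.
R_nwl = 0.6 × 620 × 3.535 × 590 × 10⁻³ = 775.9 kN (longitudinal, 2 welds).
R_nwt = 0.6 × 620 × 3.535 × 65 × 10⁻³ = 85.48 kN (transverse, base value).
(i) R_nwl + R_nwt = 861.3 kN; (ii) 0.85 R_nwl + 1.5 R_nwt = 787.7 kN.
R_n = max = 861.3 kN [governs: (i)]; φR_n = 646 kN.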